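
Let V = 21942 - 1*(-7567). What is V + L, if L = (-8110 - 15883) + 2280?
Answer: 7796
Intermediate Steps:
V = 29509 (V = 21942 + 7567 = 29509)
L = -21713 (L = -23993 + 2280 = -21713)
V + L = 29509 - 21713 = 7796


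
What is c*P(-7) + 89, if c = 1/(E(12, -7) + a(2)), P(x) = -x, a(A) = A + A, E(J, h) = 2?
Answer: 541/6 ≈ 90.167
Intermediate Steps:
a(A) = 2*A
c = ⅙ (c = 1/(2 + 2*2) = 1/(2 + 4) = 1/6 = ⅙ ≈ 0.16667)
c*P(-7) + 89 = (-1*(-7))/6 + 89 = (⅙)*7 + 89 = 7/6 + 89 = 541/6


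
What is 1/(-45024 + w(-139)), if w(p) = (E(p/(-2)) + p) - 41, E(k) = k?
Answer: -2/90269 ≈ -2.2156e-5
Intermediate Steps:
w(p) = -41 + p/2 (w(p) = (p/(-2) + p) - 41 = (p*(-1/2) + p) - 41 = (-p/2 + p) - 41 = p/2 - 41 = -41 + p/2)
1/(-45024 + w(-139)) = 1/(-45024 + (-41 + (1/2)*(-139))) = 1/(-45024 + (-41 - 139/2)) = 1/(-45024 - 221/2) = 1/(-90269/2) = -2/90269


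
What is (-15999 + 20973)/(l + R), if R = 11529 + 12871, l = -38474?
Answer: -2487/7037 ≈ -0.35342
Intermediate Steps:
R = 24400
(-15999 + 20973)/(l + R) = (-15999 + 20973)/(-38474 + 24400) = 4974/(-14074) = 4974*(-1/14074) = -2487/7037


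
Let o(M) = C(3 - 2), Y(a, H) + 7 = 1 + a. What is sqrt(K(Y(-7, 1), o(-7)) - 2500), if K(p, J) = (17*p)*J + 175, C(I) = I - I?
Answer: 5*I*sqrt(93) ≈ 48.218*I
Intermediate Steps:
Y(a, H) = -6 + a (Y(a, H) = -7 + (1 + a) = -6 + a)
C(I) = 0
o(M) = 0
K(p, J) = 175 + 17*J*p (K(p, J) = 17*J*p + 175 = 175 + 17*J*p)
sqrt(K(Y(-7, 1), o(-7)) - 2500) = sqrt((175 + 17*0*(-6 - 7)) - 2500) = sqrt((175 + 17*0*(-13)) - 2500) = sqrt((175 + 0) - 2500) = sqrt(175 - 2500) = sqrt(-2325) = 5*I*sqrt(93)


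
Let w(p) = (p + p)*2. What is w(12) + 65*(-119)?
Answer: -7687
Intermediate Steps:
w(p) = 4*p (w(p) = (2*p)*2 = 4*p)
w(12) + 65*(-119) = 4*12 + 65*(-119) = 48 - 7735 = -7687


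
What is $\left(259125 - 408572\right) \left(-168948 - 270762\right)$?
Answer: $65713340370$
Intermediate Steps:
$\left(259125 - 408572\right) \left(-168948 - 270762\right) = \left(-149447\right) \left(-439710\right) = 65713340370$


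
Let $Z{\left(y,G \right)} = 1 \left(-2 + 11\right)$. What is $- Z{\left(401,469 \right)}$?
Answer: $-9$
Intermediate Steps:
$Z{\left(y,G \right)} = 9$ ($Z{\left(y,G \right)} = 1 \cdot 9 = 9$)
$- Z{\left(401,469 \right)} = \left(-1\right) 9 = -9$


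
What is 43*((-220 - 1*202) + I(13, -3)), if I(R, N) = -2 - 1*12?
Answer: -18748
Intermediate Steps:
I(R, N) = -14 (I(R, N) = -2 - 12 = -14)
43*((-220 - 1*202) + I(13, -3)) = 43*((-220 - 1*202) - 14) = 43*((-220 - 202) - 14) = 43*(-422 - 14) = 43*(-436) = -18748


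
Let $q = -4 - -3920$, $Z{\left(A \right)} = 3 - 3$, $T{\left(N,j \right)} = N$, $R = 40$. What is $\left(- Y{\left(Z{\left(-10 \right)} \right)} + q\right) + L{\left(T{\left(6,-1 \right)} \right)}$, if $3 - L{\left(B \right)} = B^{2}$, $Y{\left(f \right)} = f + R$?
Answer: $3843$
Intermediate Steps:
$Z{\left(A \right)} = 0$ ($Z{\left(A \right)} = 3 - 3 = 0$)
$Y{\left(f \right)} = 40 + f$ ($Y{\left(f \right)} = f + 40 = 40 + f$)
$L{\left(B \right)} = 3 - B^{2}$
$q = 3916$ ($q = -4 + 3920 = 3916$)
$\left(- Y{\left(Z{\left(-10 \right)} \right)} + q\right) + L{\left(T{\left(6,-1 \right)} \right)} = \left(- (40 + 0) + 3916\right) + \left(3 - 6^{2}\right) = \left(\left(-1\right) 40 + 3916\right) + \left(3 - 36\right) = \left(-40 + 3916\right) + \left(3 - 36\right) = 3876 - 33 = 3843$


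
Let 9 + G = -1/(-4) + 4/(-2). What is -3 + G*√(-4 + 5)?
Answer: -55/4 ≈ -13.750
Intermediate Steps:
G = -43/4 (G = -9 + (-1/(-4) + 4/(-2)) = -9 + (-1*(-¼) + 4*(-½)) = -9 + (¼ - 2) = -9 - 7/4 = -43/4 ≈ -10.750)
-3 + G*√(-4 + 5) = -3 - 43*√(-4 + 5)/4 = -3 - 43*√1/4 = -3 - 43/4*1 = -3 - 43/4 = -55/4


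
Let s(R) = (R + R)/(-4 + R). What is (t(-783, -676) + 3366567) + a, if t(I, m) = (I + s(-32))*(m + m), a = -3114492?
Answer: 11774587/9 ≈ 1.3083e+6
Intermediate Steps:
s(R) = 2*R/(-4 + R) (s(R) = (2*R)/(-4 + R) = 2*R/(-4 + R))
t(I, m) = 2*m*(16/9 + I) (t(I, m) = (I + 2*(-32)/(-4 - 32))*(m + m) = (I + 2*(-32)/(-36))*(2*m) = (I + 2*(-32)*(-1/36))*(2*m) = (I + 16/9)*(2*m) = (16/9 + I)*(2*m) = 2*m*(16/9 + I))
(t(-783, -676) + 3366567) + a = ((2/9)*(-676)*(16 + 9*(-783)) + 3366567) - 3114492 = ((2/9)*(-676)*(16 - 7047) + 3366567) - 3114492 = ((2/9)*(-676)*(-7031) + 3366567) - 3114492 = (9505912/9 + 3366567) - 3114492 = 39805015/9 - 3114492 = 11774587/9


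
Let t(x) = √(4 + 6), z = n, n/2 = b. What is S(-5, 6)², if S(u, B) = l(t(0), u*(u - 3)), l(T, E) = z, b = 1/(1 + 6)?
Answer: 4/49 ≈ 0.081633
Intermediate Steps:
b = ⅐ (b = 1/7 = ⅐ ≈ 0.14286)
n = 2/7 (n = 2*(⅐) = 2/7 ≈ 0.28571)
z = 2/7 ≈ 0.28571
t(x) = √10
l(T, E) = 2/7
S(u, B) = 2/7
S(-5, 6)² = (2/7)² = 4/49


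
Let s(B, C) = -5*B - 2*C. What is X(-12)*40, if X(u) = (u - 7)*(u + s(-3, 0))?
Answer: -2280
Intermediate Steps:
X(u) = (-7 + u)*(15 + u) (X(u) = (u - 7)*(u + (-5*(-3) - 2*0)) = (-7 + u)*(u + (15 + 0)) = (-7 + u)*(u + 15) = (-7 + u)*(15 + u))
X(-12)*40 = (-105 + (-12)² + 8*(-12))*40 = (-105 + 144 - 96)*40 = -57*40 = -2280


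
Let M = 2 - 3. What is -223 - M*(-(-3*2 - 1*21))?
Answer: -196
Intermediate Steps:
M = -1
-223 - M*(-(-3*2 - 1*21)) = -223 - (-1)*(-(-3*2 - 1*21)) = -223 - (-1)*(-(-6 - 21)) = -223 - (-1)*(-1*(-27)) = -223 - (-1)*27 = -223 - 1*(-27) = -223 + 27 = -196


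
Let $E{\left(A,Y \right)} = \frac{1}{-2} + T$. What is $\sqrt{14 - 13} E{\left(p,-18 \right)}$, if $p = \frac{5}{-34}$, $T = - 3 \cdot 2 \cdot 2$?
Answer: $- \frac{25}{2} \approx -12.5$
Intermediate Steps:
$T = -12$ ($T = \left(-3\right) 4 = -12$)
$p = - \frac{5}{34}$ ($p = 5 \left(- \frac{1}{34}\right) = - \frac{5}{34} \approx -0.14706$)
$E{\left(A,Y \right)} = - \frac{25}{2}$ ($E{\left(A,Y \right)} = \frac{1}{-2} - 12 = - \frac{1}{2} - 12 = - \frac{25}{2}$)
$\sqrt{14 - 13} E{\left(p,-18 \right)} = \sqrt{14 - 13} \left(- \frac{25}{2}\right) = \sqrt{1} \left(- \frac{25}{2}\right) = 1 \left(- \frac{25}{2}\right) = - \frac{25}{2}$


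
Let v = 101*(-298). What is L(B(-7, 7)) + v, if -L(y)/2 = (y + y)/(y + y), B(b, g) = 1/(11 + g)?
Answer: -30100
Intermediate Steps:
L(y) = -2 (L(y) = -2*(y + y)/(y + y) = -2*2*y/(2*y) = -2*2*y*1/(2*y) = -2*1 = -2)
v = -30098
L(B(-7, 7)) + v = -2 - 30098 = -30100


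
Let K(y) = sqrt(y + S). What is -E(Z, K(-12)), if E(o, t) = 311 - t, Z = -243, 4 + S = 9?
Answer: -311 + I*sqrt(7) ≈ -311.0 + 2.6458*I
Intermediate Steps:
S = 5 (S = -4 + 9 = 5)
K(y) = sqrt(5 + y) (K(y) = sqrt(y + 5) = sqrt(5 + y))
-E(Z, K(-12)) = -(311 - sqrt(5 - 12)) = -(311 - sqrt(-7)) = -(311 - I*sqrt(7)) = -311 + I*sqrt(7)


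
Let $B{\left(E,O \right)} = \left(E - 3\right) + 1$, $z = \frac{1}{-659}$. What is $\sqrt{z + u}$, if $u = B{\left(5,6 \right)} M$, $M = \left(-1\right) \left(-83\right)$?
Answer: $\frac{\sqrt{108135310}}{659} \approx 15.78$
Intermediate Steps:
$z = - \frac{1}{659} \approx -0.0015175$
$M = 83$
$B{\left(E,O \right)} = -2 + E$ ($B{\left(E,O \right)} = \left(-3 + E\right) + 1 = -2 + E$)
$u = 249$ ($u = \left(-2 + 5\right) 83 = 3 \cdot 83 = 249$)
$\sqrt{z + u} = \sqrt{- \frac{1}{659} + 249} = \sqrt{\frac{164090}{659}} = \frac{\sqrt{108135310}}{659}$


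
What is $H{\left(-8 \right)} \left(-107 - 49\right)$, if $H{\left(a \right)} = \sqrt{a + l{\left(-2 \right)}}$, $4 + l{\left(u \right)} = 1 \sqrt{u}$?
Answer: $- 156 \sqrt{-12 + i \sqrt{2}} \approx -31.788 - 541.33 i$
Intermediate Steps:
$l{\left(u \right)} = -4 + \sqrt{u}$ ($l{\left(u \right)} = -4 + 1 \sqrt{u} = -4 + \sqrt{u}$)
$H{\left(a \right)} = \sqrt{-4 + a + i \sqrt{2}}$ ($H{\left(a \right)} = \sqrt{a - \left(4 - \sqrt{-2}\right)} = \sqrt{a - \left(4 - i \sqrt{2}\right)} = \sqrt{-4 + a + i \sqrt{2}}$)
$H{\left(-8 \right)} \left(-107 - 49\right) = \sqrt{-4 - 8 + i \sqrt{2}} \left(-107 - 49\right) = \sqrt{-12 + i \sqrt{2}} \left(-156\right) = - 156 \sqrt{-12 + i \sqrt{2}}$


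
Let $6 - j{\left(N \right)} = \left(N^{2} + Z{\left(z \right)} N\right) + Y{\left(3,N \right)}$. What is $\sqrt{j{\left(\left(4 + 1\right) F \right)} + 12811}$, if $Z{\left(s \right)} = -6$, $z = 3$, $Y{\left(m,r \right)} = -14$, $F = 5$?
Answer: $2 \sqrt{3089} \approx 111.16$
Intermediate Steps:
$j{\left(N \right)} = 20 - N^{2} + 6 N$ ($j{\left(N \right)} = 6 - \left(\left(N^{2} - 6 N\right) - 14\right) = 6 - \left(-14 + N^{2} - 6 N\right) = 6 + \left(14 - N^{2} + 6 N\right) = 20 - N^{2} + 6 N$)
$\sqrt{j{\left(\left(4 + 1\right) F \right)} + 12811} = \sqrt{\left(20 - \left(\left(4 + 1\right) 5\right)^{2} + 6 \left(4 + 1\right) 5\right) + 12811} = \sqrt{\left(20 - \left(5 \cdot 5\right)^{2} + 6 \cdot 5 \cdot 5\right) + 12811} = \sqrt{\left(20 - 25^{2} + 6 \cdot 25\right) + 12811} = \sqrt{\left(20 - 625 + 150\right) + 12811} = \sqrt{-455 + 12811} = \sqrt{12356} = 2 \sqrt{3089}$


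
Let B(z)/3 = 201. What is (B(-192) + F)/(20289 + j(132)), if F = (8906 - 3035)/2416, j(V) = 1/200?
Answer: 36567975/1225455902 ≈ 0.029840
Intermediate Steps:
B(z) = 603 (B(z) = 3*201 = 603)
j(V) = 1/200
F = 5871/2416 (F = 5871*(1/2416) = 5871/2416 ≈ 2.4300)
(B(-192) + F)/(20289 + j(132)) = (603 + 5871/2416)/(20289 + 1/200) = 1462719/(2416*(4057801/200)) = (1462719/2416)*(200/4057801) = 36567975/1225455902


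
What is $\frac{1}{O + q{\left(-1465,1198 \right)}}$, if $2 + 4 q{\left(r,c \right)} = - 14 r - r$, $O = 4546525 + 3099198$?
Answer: $\frac{4}{30604865} \approx 1.307 \cdot 10^{-7}$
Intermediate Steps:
$O = 7645723$
$q{\left(r,c \right)} = - \frac{1}{2} - \frac{15 r}{4}$ ($q{\left(r,c \right)} = - \frac{1}{2} + \frac{- 14 r - r}{4} = - \frac{1}{2} + \frac{\left(-15\right) r}{4} = - \frac{1}{2} - \frac{15 r}{4}$)
$\frac{1}{O + q{\left(-1465,1198 \right)}} = \frac{1}{7645723 - - \frac{21973}{4}} = \frac{1}{7645723 + \left(- \frac{1}{2} + \frac{21975}{4}\right)} = \frac{1}{7645723 + \frac{21973}{4}} = \frac{1}{\frac{30604865}{4}} = \frac{4}{30604865}$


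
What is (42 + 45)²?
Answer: 7569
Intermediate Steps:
(42 + 45)² = 87² = 7569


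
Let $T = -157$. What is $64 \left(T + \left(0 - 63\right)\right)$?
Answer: $-14080$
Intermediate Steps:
$64 \left(T + \left(0 - 63\right)\right) = 64 \left(-157 + \left(0 - 63\right)\right) = 64 \left(-157 - 63\right) = 64 \left(-220\right) = -14080$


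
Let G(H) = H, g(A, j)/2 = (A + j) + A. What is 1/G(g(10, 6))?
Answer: 1/52 ≈ 0.019231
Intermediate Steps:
g(A, j) = 2*j + 4*A (g(A, j) = 2*((A + j) + A) = 2*(j + 2*A) = 2*j + 4*A)
1/G(g(10, 6)) = 1/(2*6 + 4*10) = 1/(12 + 40) = 1/52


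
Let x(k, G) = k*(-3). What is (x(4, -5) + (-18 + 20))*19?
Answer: -190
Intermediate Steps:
x(k, G) = -3*k
(x(4, -5) + (-18 + 20))*19 = (-3*4 + (-18 + 20))*19 = (-12 + 2)*19 = -10*19 = -190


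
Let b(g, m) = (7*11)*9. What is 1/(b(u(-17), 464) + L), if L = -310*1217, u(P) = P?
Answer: -1/376577 ≈ -2.6555e-6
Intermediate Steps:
b(g, m) = 693 (b(g, m) = 77*9 = 693)
L = -377270
1/(b(u(-17), 464) + L) = 1/(693 - 377270) = 1/(-376577) = -1/376577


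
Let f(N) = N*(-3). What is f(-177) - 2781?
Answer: -2250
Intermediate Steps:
f(N) = -3*N
f(-177) - 2781 = -3*(-177) - 2781 = 531 - 2781 = -2250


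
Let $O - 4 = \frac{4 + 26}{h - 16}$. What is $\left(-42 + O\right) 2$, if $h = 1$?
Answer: $-80$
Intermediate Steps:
$O = 2$ ($O = 4 + \frac{4 + 26}{1 - 16} = 4 + \frac{30}{-15} = 4 + 30 \left(- \frac{1}{15}\right) = 4 - 2 = 2$)
$\left(-42 + O\right) 2 = \left(-42 + 2\right) 2 = \left(-40\right) 2 = -80$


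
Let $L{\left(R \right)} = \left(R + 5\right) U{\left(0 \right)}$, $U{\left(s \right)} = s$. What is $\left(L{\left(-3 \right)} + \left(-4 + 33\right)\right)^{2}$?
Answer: $841$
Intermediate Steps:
$L{\left(R \right)} = 0$ ($L{\left(R \right)} = \left(R + 5\right) 0 = \left(5 + R\right) 0 = 0$)
$\left(L{\left(-3 \right)} + \left(-4 + 33\right)\right)^{2} = \left(0 + \left(-4 + 33\right)\right)^{2} = \left(0 + 29\right)^{2} = 29^{2} = 841$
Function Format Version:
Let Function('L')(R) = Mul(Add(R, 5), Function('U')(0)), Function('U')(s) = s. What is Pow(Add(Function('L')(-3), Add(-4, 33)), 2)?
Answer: 841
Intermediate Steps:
Function('L')(R) = 0 (Function('L')(R) = Mul(Add(R, 5), 0) = Mul(Add(5, R), 0) = 0)
Pow(Add(Function('L')(-3), Add(-4, 33)), 2) = Pow(Add(0, Add(-4, 33)), 2) = Pow(Add(0, 29), 2) = Pow(29, 2) = 841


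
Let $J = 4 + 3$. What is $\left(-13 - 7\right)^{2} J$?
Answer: $2800$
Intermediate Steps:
$J = 7$
$\left(-13 - 7\right)^{2} J = \left(-13 - 7\right)^{2} \cdot 7 = \left(-20\right)^{2} \cdot 7 = 400 \cdot 7 = 2800$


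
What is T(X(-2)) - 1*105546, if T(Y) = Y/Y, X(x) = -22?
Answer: -105545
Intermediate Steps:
T(Y) = 1
T(X(-2)) - 1*105546 = 1 - 1*105546 = 1 - 105546 = -105545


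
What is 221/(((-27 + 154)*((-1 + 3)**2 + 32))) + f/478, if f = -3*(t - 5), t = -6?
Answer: 128257/1092708 ≈ 0.11738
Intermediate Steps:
f = 33 (f = -3*(-6 - 5) = -3*(-11) = 33)
221/(((-27 + 154)*((-1 + 3)**2 + 32))) + f/478 = 221/(((-27 + 154)*((-1 + 3)**2 + 32))) + 33/478 = 221/((127*(2**2 + 32))) + 33*(1/478) = 221/((127*(4 + 32))) + 33/478 = 221/((127*36)) + 33/478 = 221/4572 + 33/478 = 128257/1092708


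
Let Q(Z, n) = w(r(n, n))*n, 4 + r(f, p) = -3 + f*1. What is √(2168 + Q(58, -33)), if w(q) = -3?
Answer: √2267 ≈ 47.613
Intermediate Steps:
r(f, p) = -7 + f (r(f, p) = -4 + (-3 + f*1) = -4 + (-3 + f) = -7 + f)
Q(Z, n) = -3*n
√(2168 + Q(58, -33)) = √(2168 - 3*(-33)) = √(2168 + 99) = √2267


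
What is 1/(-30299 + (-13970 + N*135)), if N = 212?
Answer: -1/15649 ≈ -6.3902e-5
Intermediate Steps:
1/(-30299 + (-13970 + N*135)) = 1/(-30299 + (-13970 + 212*135)) = 1/(-30299 + (-13970 + 28620)) = 1/(-30299 + 14650) = 1/(-15649) = -1/15649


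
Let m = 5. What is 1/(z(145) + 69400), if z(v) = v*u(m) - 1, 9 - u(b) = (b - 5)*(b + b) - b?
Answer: 1/71429 ≈ 1.4000e-5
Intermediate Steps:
u(b) = 9 + b - 2*b*(-5 + b) (u(b) = 9 - ((b - 5)*(b + b) - b) = 9 - ((-5 + b)*(2*b) - b) = 9 - (2*b*(-5 + b) - b) = 9 - (-b + 2*b*(-5 + b)) = 9 + (b - 2*b*(-5 + b)) = 9 + b - 2*b*(-5 + b))
z(v) = -1 + 14*v (z(v) = v*(9 - 2*5² + 11*5) - 1 = v*(9 - 2*25 + 55) - 1 = v*(9 - 50 + 55) - 1 = v*14 - 1 = 14*v - 1 = -1 + 14*v)
1/(z(145) + 69400) = 1/((-1 + 14*145) + 69400) = 1/((-1 + 2030) + 69400) = 1/(2029 + 69400) = 1/71429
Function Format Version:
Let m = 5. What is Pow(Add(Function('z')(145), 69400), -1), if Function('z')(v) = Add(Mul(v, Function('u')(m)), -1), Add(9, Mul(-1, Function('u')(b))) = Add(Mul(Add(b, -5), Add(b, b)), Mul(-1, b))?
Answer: Rational(1, 71429) ≈ 1.4000e-5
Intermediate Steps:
Function('u')(b) = Add(9, b, Mul(-2, b, Add(-5, b))) (Function('u')(b) = Add(9, Mul(-1, Add(Mul(Add(b, -5), Add(b, b)), Mul(-1, b)))) = Add(9, Mul(-1, Add(Mul(Add(-5, b), Mul(2, b)), Mul(-1, b)))) = Add(9, Mul(-1, Add(Mul(2, b, Add(-5, b)), Mul(-1, b)))) = Add(9, Mul(-1, Add(Mul(-1, b), Mul(2, b, Add(-5, b))))) = Add(9, Add(b, Mul(-2, b, Add(-5, b)))) = Add(9, b, Mul(-2, b, Add(-5, b))))
Function('z')(v) = Add(-1, Mul(14, v)) (Function('z')(v) = Add(Mul(v, Add(9, Mul(-2, Pow(5, 2)), Mul(11, 5))), -1) = Add(Mul(v, Add(9, Mul(-2, 25), 55)), -1) = Add(Mul(v, Add(9, -50, 55)), -1) = Add(Mul(v, 14), -1) = Add(Mul(14, v), -1) = Add(-1, Mul(14, v)))
Pow(Add(Function('z')(145), 69400), -1) = Pow(Add(Add(-1, Mul(14, 145)), 69400), -1) = Pow(Add(Add(-1, 2030), 69400), -1) = Pow(Add(2029, 69400), -1) = Pow(71429, -1) = Rational(1, 71429)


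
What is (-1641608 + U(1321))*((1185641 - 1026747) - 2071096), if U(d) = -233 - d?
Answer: 3142057662724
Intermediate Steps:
(-1641608 + U(1321))*((1185641 - 1026747) - 2071096) = (-1641608 + (-233 - 1*1321))*((1185641 - 1026747) - 2071096) = (-1641608 + (-233 - 1321))*(158894 - 2071096) = (-1641608 - 1554)*(-1912202) = -1643162*(-1912202) = 3142057662724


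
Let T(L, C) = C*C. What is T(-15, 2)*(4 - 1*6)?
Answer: -8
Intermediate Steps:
T(L, C) = C²
T(-15, 2)*(4 - 1*6) = 2²*(4 - 1*6) = 4*(4 - 6) = 4*(-2) = -8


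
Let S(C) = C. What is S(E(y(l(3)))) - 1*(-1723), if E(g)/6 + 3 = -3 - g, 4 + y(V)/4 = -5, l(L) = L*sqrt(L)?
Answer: 1903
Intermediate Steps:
l(L) = L**(3/2)
y(V) = -36 (y(V) = -16 + 4*(-5) = -16 - 20 = -36)
E(g) = -36 - 6*g (E(g) = -18 + 6*(-3 - g) = -18 + (-18 - 6*g) = -36 - 6*g)
S(E(y(l(3)))) - 1*(-1723) = (-36 - 6*(-36)) - 1*(-1723) = (-36 + 216) + 1723 = 180 + 1723 = 1903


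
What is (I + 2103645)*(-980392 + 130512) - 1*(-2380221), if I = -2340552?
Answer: 201344901381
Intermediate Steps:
(I + 2103645)*(-980392 + 130512) - 1*(-2380221) = (-2340552 + 2103645)*(-980392 + 130512) - 1*(-2380221) = -236907*(-849880) + 2380221 = 201342521160 + 2380221 = 201344901381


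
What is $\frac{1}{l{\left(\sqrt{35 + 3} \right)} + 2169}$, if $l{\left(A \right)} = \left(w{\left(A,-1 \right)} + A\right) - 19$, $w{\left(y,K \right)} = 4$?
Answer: $\frac{1077}{2319839} - \frac{\sqrt{38}}{4639678} \approx 0.00046293$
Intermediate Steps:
$l{\left(A \right)} = -15 + A$ ($l{\left(A \right)} = \left(4 + A\right) - 19 = -15 + A$)
$\frac{1}{l{\left(\sqrt{35 + 3} \right)} + 2169} = \frac{1}{\left(-15 + \sqrt{35 + 3}\right) + 2169} = \frac{1}{\left(-15 + \sqrt{38}\right) + 2169} = \frac{1}{2154 + \sqrt{38}}$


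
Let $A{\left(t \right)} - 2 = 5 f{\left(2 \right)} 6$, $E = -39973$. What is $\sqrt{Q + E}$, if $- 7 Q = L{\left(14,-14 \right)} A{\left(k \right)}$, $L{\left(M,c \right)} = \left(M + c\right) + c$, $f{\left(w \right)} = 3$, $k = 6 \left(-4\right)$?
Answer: $3 i \sqrt{4421} \approx 199.47 i$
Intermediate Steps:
$k = -24$
$L{\left(M,c \right)} = M + 2 c$
$A{\left(t \right)} = 92$ ($A{\left(t \right)} = 2 + 5 \cdot 3 \cdot 6 = 2 + 15 \cdot 6 = 2 + 90 = 92$)
$Q = 184$ ($Q = - \frac{\left(14 + 2 \left(-14\right)\right) 92}{7} = - \frac{\left(14 - 28\right) 92}{7} = - \frac{\left(-14\right) 92}{7} = \left(- \frac{1}{7}\right) \left(-1288\right) = 184$)
$\sqrt{Q + E} = \sqrt{184 - 39973} = \sqrt{-39789} = 3 i \sqrt{4421}$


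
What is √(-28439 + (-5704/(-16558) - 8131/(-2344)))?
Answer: I*√2677115274610391538/9702988 ≈ 168.63*I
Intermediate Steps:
√(-28439 + (-5704/(-16558) - 8131/(-2344))) = √(-28439 + (-5704*(-1/16558) - 8131*(-1/2344))) = √(-28439 + (2852/8279 + 8131/2344)) = √(-28439 + 74001637/19405976) = √(-551812549827/19405976) = I*√2677115274610391538/9702988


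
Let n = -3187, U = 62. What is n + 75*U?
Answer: 1463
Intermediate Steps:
n + 75*U = -3187 + 75*62 = -3187 + 4650 = 1463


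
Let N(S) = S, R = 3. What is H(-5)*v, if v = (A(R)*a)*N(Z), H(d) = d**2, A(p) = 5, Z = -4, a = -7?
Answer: 3500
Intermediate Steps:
v = 140 (v = (5*(-7))*(-4) = -35*(-4) = 140)
H(-5)*v = (-5)**2*140 = 25*140 = 3500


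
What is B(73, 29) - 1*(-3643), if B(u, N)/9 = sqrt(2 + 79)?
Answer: 3724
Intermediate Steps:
B(u, N) = 81 (B(u, N) = 9*sqrt(2 + 79) = 9*sqrt(81) = 9*9 = 81)
B(73, 29) - 1*(-3643) = 81 - 1*(-3643) = 81 + 3643 = 3724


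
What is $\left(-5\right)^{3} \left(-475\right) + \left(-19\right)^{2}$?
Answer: $59736$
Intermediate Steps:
$\left(-5\right)^{3} \left(-475\right) + \left(-19\right)^{2} = \left(-125\right) \left(-475\right) + 361 = 59375 + 361 = 59736$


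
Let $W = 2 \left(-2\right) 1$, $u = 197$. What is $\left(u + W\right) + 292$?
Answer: $485$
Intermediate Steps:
$W = -4$ ($W = \left(-4\right) 1 = -4$)
$\left(u + W\right) + 292 = \left(197 - 4\right) + 292 = 193 + 292 = 485$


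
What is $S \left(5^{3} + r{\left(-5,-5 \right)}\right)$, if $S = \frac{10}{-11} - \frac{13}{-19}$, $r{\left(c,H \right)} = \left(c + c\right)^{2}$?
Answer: $- \frac{10575}{209} \approx -50.598$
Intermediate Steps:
$r{\left(c,H \right)} = 4 c^{2}$ ($r{\left(c,H \right)} = \left(2 c\right)^{2} = 4 c^{2}$)
$S = - \frac{47}{209}$ ($S = 10 \left(- \frac{1}{11}\right) - - \frac{13}{19} = - \frac{10}{11} + \frac{13}{19} = - \frac{47}{209} \approx -0.22488$)
$S \left(5^{3} + r{\left(-5,-5 \right)}\right) = - \frac{47 \left(5^{3} + 4 \left(-5\right)^{2}\right)}{209} = - \frac{47 \left(125 + 4 \cdot 25\right)}{209} = - \frac{47 \left(125 + 100\right)}{209} = \left(- \frac{47}{209}\right) 225 = - \frac{10575}{209}$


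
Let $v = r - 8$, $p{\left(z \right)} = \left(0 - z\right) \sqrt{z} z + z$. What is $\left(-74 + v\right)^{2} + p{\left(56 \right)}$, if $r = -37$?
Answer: $14217 - 6272 \sqrt{14} \approx -9250.7$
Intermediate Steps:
$p{\left(z \right)} = z - z^{\frac{5}{2}}$ ($p{\left(z \right)} = - z \sqrt{z} z + z = - z^{\frac{3}{2}} z + z = - z^{\frac{5}{2}} + z = z - z^{\frac{5}{2}}$)
$v = -45$ ($v = -37 - 8 = -45$)
$\left(-74 + v\right)^{2} + p{\left(56 \right)} = \left(-74 - 45\right)^{2} + \left(56 - 56^{\frac{5}{2}}\right) = \left(-119\right)^{2} + \left(56 - 6272 \sqrt{14}\right) = 14161 + \left(56 - 6272 \sqrt{14}\right) = 14217 - 6272 \sqrt{14}$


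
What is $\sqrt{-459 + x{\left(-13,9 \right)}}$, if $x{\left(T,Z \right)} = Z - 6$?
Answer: $2 i \sqrt{114} \approx 21.354 i$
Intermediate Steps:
$x{\left(T,Z \right)} = -6 + Z$
$\sqrt{-459 + x{\left(-13,9 \right)}} = \sqrt{-459 + \left(-6 + 9\right)} = \sqrt{-459 + 3} = \sqrt{-456} = 2 i \sqrt{114}$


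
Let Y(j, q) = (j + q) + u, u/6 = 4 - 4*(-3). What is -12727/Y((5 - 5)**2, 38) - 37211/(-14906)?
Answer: -46180597/499351 ≈ -92.481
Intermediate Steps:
u = 96 (u = 6*(4 - 4*(-3)) = 6*(4 + 12) = 6*16 = 96)
Y(j, q) = 96 + j + q (Y(j, q) = (j + q) + 96 = 96 + j + q)
-12727/Y((5 - 5)**2, 38) - 37211/(-14906) = -12727/(96 + (5 - 5)**2 + 38) - 37211/(-14906) = -12727/(96 + 0**2 + 38) - 37211*(-1/14906) = -12727/(96 + 0 + 38) + 37211/14906 = -12727/134 + 37211/14906 = -46180597/499351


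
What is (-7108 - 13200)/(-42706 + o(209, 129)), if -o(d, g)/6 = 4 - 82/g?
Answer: 436622/918613 ≈ 0.47531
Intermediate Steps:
o(d, g) = -24 + 492/g (o(d, g) = -6*(4 - 82/g) = -24 + 492/g)
(-7108 - 13200)/(-42706 + o(209, 129)) = (-7108 - 13200)/(-42706 + (-24 + 492/129)) = -20308/(-42706 + (-24 + 492*(1/129))) = -20308/(-42706 + (-24 + 164/43)) = -20308/(-42706 - 868/43) = -20308/(-1837226/43) = -20308*(-43/1837226) = 436622/918613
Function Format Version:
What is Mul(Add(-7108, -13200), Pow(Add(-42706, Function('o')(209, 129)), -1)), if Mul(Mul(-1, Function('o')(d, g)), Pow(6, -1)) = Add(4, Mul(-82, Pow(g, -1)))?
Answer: Rational(436622, 918613) ≈ 0.47531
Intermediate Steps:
Function('o')(d, g) = Add(-24, Mul(492, Pow(g, -1))) (Function('o')(d, g) = Mul(-6, Add(4, Mul(-82, Pow(g, -1)))) = Add(-24, Mul(492, Pow(g, -1))))
Mul(Add(-7108, -13200), Pow(Add(-42706, Function('o')(209, 129)), -1)) = Mul(Add(-7108, -13200), Pow(Add(-42706, Add(-24, Mul(492, Pow(129, -1)))), -1)) = Mul(-20308, Pow(Add(-42706, Add(-24, Mul(492, Rational(1, 129)))), -1)) = Mul(-20308, Pow(Add(-42706, Add(-24, Rational(164, 43))), -1)) = Mul(-20308, Pow(Add(-42706, Rational(-868, 43)), -1)) = Mul(-20308, Pow(Rational(-1837226, 43), -1)) = Mul(-20308, Rational(-43, 1837226)) = Rational(436622, 918613)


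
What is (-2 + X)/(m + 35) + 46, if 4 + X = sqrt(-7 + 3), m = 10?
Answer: 688/15 + 2*I/45 ≈ 45.867 + 0.044444*I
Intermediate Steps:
X = -4 + 2*I (X = -4 + sqrt(-7 + 3) = -4 + sqrt(-4) = -4 + 2*I ≈ -4.0 + 2.0*I)
(-2 + X)/(m + 35) + 46 = (-2 + (-4 + 2*I))/(10 + 35) + 46 = (-6 + 2*I)/45 + 46 = (-6 + 2*I)*(1/45) + 46 = (-2/15 + 2*I/45) + 46 = 688/15 + 2*I/45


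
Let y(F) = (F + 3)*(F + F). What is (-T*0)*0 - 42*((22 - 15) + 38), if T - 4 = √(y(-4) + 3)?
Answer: -1890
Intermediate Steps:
y(F) = 2*F*(3 + F) (y(F) = (3 + F)*(2*F) = 2*F*(3 + F))
T = 4 + √11 (T = 4 + √(2*(-4)*(3 - 4) + 3) = 4 + √(2*(-4)*(-1) + 3) = 4 + √(8 + 3) = 4 + √11 ≈ 7.3166)
(-T*0)*0 - 42*((22 - 15) + 38) = (-(4 + √11)*0)*0 - 42*((22 - 15) + 38) = ((-4 - √11)*0)*0 - 42*(7 + 38) = 0*0 - 42*45 = 0 - 1890 = -1890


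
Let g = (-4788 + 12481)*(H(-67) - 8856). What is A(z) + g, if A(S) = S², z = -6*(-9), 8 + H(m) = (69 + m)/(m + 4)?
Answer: -613692722/9 ≈ -6.8188e+7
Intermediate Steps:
H(m) = -8 + (69 + m)/(4 + m) (H(m) = -8 + (69 + m)/(m + 4) = -8 + (69 + m)/(4 + m))
g = -613718966/9 (g = (-4788 + 12481)*((37 - 7*(-67))/(4 - 67) - 8856) = 7693*((37 + 469)/(-63) - 8856) = 7693*(-1/63*506 - 8856) = 7693*(-506/63 - 8856) = 7693*(-558434/63) = -613718966/9 ≈ -6.8191e+7)
z = 54
A(z) + g = 54² - 613718966/9 = 2916 - 613718966/9 = -613692722/9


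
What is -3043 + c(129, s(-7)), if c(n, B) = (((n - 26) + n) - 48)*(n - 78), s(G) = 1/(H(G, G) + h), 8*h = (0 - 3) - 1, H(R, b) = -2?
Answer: 6341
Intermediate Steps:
h = -½ (h = ((0 - 3) - 1)/8 = (-3 - 1)/8 = (⅛)*(-4) = -½ ≈ -0.50000)
s(G) = -⅖ (s(G) = 1/(-2 - ½) = 1/(-5/2) = -⅖)
c(n, B) = (-78 + n)*(-74 + 2*n) (c(n, B) = (((-26 + n) + n) - 48)*(-78 + n) = ((-26 + 2*n) - 48)*(-78 + n) = (-74 + 2*n)*(-78 + n) = (-78 + n)*(-74 + 2*n))
-3043 + c(129, s(-7)) = -3043 + (5772 - 230*129 + 2*129²) = -3043 + (5772 - 29670 + 2*16641) = -3043 + (5772 - 29670 + 33282) = -3043 + 9384 = 6341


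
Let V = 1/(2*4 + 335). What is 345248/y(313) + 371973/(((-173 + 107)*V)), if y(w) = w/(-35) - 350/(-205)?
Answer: -452477183039/228426 ≈ -1.9808e+6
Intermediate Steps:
V = 1/343 (V = 1/(8 + 335) = 1/343 ≈ 0.0029155)
y(w) = 70/41 - w/35 (y(w) = w*(-1/35) - 350*(-1/205) = -w/35 + 70/41 = 70/41 - w/35)
345248/y(313) + 371973/(((-173 + 107)*V)) = 345248/(70/41 - 1/35*313) + 371973/(((-173 + 107)*(1/343))) = 345248/(70/41 - 313/35) + 371973/((-66*1/343)) = 345248/(-10383/1435) + 371973/(-66/343) = 345248*(-1435/10383) + 371973*(-343/66) = -495430880/10383 - 42528913/22 = -452477183039/228426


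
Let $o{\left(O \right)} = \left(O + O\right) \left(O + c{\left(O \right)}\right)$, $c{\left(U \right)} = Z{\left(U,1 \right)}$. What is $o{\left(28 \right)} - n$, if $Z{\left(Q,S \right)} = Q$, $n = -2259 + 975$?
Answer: $4420$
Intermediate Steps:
$n = -1284$
$c{\left(U \right)} = U$
$o{\left(O \right)} = 4 O^{2}$ ($o{\left(O \right)} = \left(O + O\right) \left(O + O\right) = 2 O 2 O = 4 O^{2}$)
$o{\left(28 \right)} - n = 4 \cdot 28^{2} - -1284 = 4 \cdot 784 + 1284 = 3136 + 1284 = 4420$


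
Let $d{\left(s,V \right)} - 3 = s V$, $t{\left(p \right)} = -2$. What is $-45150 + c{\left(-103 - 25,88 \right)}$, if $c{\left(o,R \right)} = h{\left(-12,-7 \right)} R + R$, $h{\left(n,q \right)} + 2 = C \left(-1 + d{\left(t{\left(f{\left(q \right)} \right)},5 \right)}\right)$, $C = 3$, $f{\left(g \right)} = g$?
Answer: $-47350$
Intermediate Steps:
$d{\left(s,V \right)} = 3 + V s$ ($d{\left(s,V \right)} = 3 + s V = 3 + V s$)
$h{\left(n,q \right)} = -26$ ($h{\left(n,q \right)} = -2 + 3 \left(-1 + \left(3 + 5 \left(-2\right)\right)\right) = -2 + 3 \left(-1 + \left(3 - 10\right)\right) = -2 + 3 \left(-1 - 7\right) = -2 + 3 \left(-8\right) = -2 - 24 = -26$)
$c{\left(o,R \right)} = - 25 R$ ($c{\left(o,R \right)} = - 26 R + R = - 25 R$)
$-45150 + c{\left(-103 - 25,88 \right)} = -45150 - 2200 = -47350$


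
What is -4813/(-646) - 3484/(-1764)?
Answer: 2685199/284886 ≈ 9.4255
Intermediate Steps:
-4813/(-646) - 3484/(-1764) = -4813*(-1/646) - 3484*(-1/1764) = 4813/646 + 871/441 = 2685199/284886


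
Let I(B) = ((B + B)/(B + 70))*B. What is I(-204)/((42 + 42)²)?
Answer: -289/3283 ≈ -0.088029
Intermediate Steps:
I(B) = 2*B²/(70 + B) (I(B) = ((2*B)/(70 + B))*B = (2*B/(70 + B))*B = 2*B²/(70 + B))
I(-204)/((42 + 42)²) = (2*(-204)²/(70 - 204))/((42 + 42)²) = (2*41616/(-134))/(84²) = (2*41616*(-1/134))/7056 = -41616/67*1/7056 = -289/3283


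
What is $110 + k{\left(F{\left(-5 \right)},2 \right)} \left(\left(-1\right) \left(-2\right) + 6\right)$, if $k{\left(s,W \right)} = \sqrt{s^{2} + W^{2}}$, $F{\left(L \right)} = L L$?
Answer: $110 + 8 \sqrt{629} \approx 310.64$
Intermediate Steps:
$F{\left(L \right)} = L^{2}$
$k{\left(s,W \right)} = \sqrt{W^{2} + s^{2}}$
$110 + k{\left(F{\left(-5 \right)},2 \right)} \left(\left(-1\right) \left(-2\right) + 6\right) = 110 + \sqrt{2^{2} + \left(\left(-5\right)^{2}\right)^{2}} \left(\left(-1\right) \left(-2\right) + 6\right) = 110 + \sqrt{4 + 25^{2}} \left(2 + 6\right) = 110 + \sqrt{4 + 625} \cdot 8 = 110 + \sqrt{629} \cdot 8 = 110 + 8 \sqrt{629}$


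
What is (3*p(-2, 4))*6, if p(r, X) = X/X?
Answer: 18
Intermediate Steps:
p(r, X) = 1
(3*p(-2, 4))*6 = (3*1)*6 = 3*6 = 18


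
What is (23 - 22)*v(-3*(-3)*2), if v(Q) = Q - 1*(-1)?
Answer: 19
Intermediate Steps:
v(Q) = 1 + Q (v(Q) = Q + 1 = 1 + Q)
(23 - 22)*v(-3*(-3)*2) = (23 - 22)*(1 - 3*(-3)*2) = 1*(1 + 9*2) = 1*(1 + 18) = 1*19 = 19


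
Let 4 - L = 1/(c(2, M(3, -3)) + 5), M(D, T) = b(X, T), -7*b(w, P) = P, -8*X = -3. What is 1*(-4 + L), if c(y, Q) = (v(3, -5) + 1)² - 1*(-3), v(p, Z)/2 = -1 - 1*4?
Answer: -1/89 ≈ -0.011236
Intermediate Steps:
X = 3/8 (X = -⅛*(-3) = 3/8 ≈ 0.37500)
b(w, P) = -P/7
v(p, Z) = -10 (v(p, Z) = 2*(-1 - 1*4) = 2*(-1 - 4) = 2*(-5) = -10)
M(D, T) = -T/7
c(y, Q) = 84 (c(y, Q) = (-10 + 1)² - 1*(-3) = (-9)² + 3 = 81 + 3 = 84)
L = 355/89 (L = 4 - 1/(84 + 5) = 4 - 1/89 = 355/89 ≈ 3.9888)
1*(-4 + L) = 1*(-4 + 355/89) = 1*(-1/89) = -1/89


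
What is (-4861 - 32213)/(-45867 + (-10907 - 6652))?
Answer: 6179/10571 ≈ 0.58452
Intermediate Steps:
(-4861 - 32213)/(-45867 + (-10907 - 6652)) = -37074/(-45867 - 17559) = -37074/(-63426) = -37074*(-1/63426) = 6179/10571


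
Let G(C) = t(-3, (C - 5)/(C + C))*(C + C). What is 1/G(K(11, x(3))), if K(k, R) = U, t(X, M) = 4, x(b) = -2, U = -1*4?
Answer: -1/32 ≈ -0.031250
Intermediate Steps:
U = -4
K(k, R) = -4
G(C) = 8*C (G(C) = 4*(C + C) = 4*(2*C) = 8*C)
1/G(K(11, x(3))) = 1/(8*(-4)) = 1/(-32) = -1/32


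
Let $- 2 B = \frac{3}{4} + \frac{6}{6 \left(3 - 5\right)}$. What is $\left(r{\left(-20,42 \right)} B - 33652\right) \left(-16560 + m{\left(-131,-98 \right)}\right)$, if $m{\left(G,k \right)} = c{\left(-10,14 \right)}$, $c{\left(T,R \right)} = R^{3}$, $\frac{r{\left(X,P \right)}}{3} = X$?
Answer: $464832412$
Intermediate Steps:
$r{\left(X,P \right)} = 3 X$
$m{\left(G,k \right)} = 2744$ ($m{\left(G,k \right)} = 14^{3} = 2744$)
$B = - \frac{1}{8}$ ($B = - \frac{\frac{3}{4} + \frac{6}{6 \left(3 - 5\right)}}{2} = - \frac{3 \cdot \frac{1}{4} + \frac{6}{6 \left(-2\right)}}{2} = - \frac{\frac{3}{4} + \frac{6}{-12}}{2} = - \frac{\frac{3}{4} + 6 \left(- \frac{1}{12}\right)}{2} = - \frac{\frac{3}{4} - \frac{1}{2}}{2} = \left(- \frac{1}{2}\right) \frac{1}{4} = - \frac{1}{8} \approx -0.125$)
$\left(r{\left(-20,42 \right)} B - 33652\right) \left(-16560 + m{\left(-131,-98 \right)}\right) = \left(3 \left(-20\right) \left(- \frac{1}{8}\right) - 33652\right) \left(-16560 + 2744\right) = \left(\left(-60\right) \left(- \frac{1}{8}\right) - 33652\right) \left(-13816\right) = \left(\frac{15}{2} - 33652\right) \left(-13816\right) = \left(- \frac{67289}{2}\right) \left(-13816\right) = 464832412$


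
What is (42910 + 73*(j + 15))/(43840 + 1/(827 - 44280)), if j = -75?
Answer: 1674244090/1904979519 ≈ 0.87888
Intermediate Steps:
(42910 + 73*(j + 15))/(43840 + 1/(827 - 44280)) = (42910 + 73*(-75 + 15))/(43840 + 1/(827 - 44280)) = (42910 + 73*(-60))/(43840 + 1/(-43453)) = (42910 - 4380)/(43840 - 1/43453) = 38530/(1904979519/43453) = 38530*(43453/1904979519) = 1674244090/1904979519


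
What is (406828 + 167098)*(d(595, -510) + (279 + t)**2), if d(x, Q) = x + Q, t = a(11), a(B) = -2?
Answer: 44085551764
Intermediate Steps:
t = -2
d(x, Q) = Q + x
(406828 + 167098)*(d(595, -510) + (279 + t)**2) = (406828 + 167098)*((-510 + 595) + (279 - 2)**2) = 573926*(85 + 277**2) = 573926*(85 + 76729) = 573926*76814 = 44085551764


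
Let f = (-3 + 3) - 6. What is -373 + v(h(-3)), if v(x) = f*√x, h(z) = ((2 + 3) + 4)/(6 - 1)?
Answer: -373 - 18*√5/5 ≈ -381.05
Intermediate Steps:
h(z) = 9/5 (h(z) = (5 + 4)/5 = 9*(⅕) = 9/5)
f = -6 (f = 0 - 6 = -6)
v(x) = -6*√x
-373 + v(h(-3)) = -373 - 18*√5/5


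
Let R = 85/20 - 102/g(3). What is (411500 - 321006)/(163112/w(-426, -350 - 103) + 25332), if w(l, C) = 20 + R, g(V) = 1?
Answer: 14071817/3612902 ≈ 3.8949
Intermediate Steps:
R = -391/4 (R = 85/20 - 102/1 = 85*(1/20) - 102*1 = 17/4 - 102 = -391/4 ≈ -97.750)
w(l, C) = -311/4 (w(l, C) = 20 - 391/4 = -311/4)
(411500 - 321006)/(163112/w(-426, -350 - 103) + 25332) = (411500 - 321006)/(163112/(-311/4) + 25332) = 90494/(163112*(-4/311) + 25332) = 90494/(-652448/311 + 25332) = 90494/(7225804/311) = 90494*(311/7225804) = 14071817/3612902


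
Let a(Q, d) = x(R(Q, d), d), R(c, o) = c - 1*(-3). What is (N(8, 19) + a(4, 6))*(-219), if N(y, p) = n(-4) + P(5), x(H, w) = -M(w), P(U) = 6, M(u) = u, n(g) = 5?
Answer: -1095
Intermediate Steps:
R(c, o) = 3 + c (R(c, o) = c + 3 = 3 + c)
x(H, w) = -w
N(y, p) = 11 (N(y, p) = 5 + 6 = 11)
a(Q, d) = -d
(N(8, 19) + a(4, 6))*(-219) = (11 - 1*6)*(-219) = (11 - 6)*(-219) = 5*(-219) = -1095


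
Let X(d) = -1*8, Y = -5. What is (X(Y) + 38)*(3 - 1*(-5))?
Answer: 240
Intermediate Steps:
X(d) = -8
(X(Y) + 38)*(3 - 1*(-5)) = (-8 + 38)*(3 - 1*(-5)) = 30*(3 + 5) = 30*8 = 240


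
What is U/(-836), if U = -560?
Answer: 140/209 ≈ 0.66986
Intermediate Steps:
U/(-836) = -560/(-836) = -560*(-1/836) = 140/209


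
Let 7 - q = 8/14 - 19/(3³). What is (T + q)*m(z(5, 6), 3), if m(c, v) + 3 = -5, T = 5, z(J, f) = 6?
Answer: -18344/189 ≈ -97.058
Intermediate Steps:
m(c, v) = -8 (m(c, v) = -3 - 5 = -8)
q = 1348/189 (q = 7 - (8/14 - 19/(3³)) = 7 - (8*(1/14) - 19/27) = 7 - (4/7 - 19*1/27) = 7 - (4/7 - 19/27) = 7 - 1*(-25/189) = 7 + 25/189 = 1348/189 ≈ 7.1323)
(T + q)*m(z(5, 6), 3) = (5 + 1348/189)*(-8) = (2293/189)*(-8) = -18344/189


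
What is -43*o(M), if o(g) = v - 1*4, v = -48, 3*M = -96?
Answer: 2236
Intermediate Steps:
M = -32 (M = (1/3)*(-96) = -32)
o(g) = -52 (o(g) = -48 - 1*4 = -48 - 4 = -52)
-43*o(M) = -43*(-52) = 2236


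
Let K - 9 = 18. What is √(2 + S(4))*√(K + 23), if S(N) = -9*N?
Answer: 10*I*√17 ≈ 41.231*I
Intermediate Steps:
K = 27 (K = 9 + 18 = 27)
√(2 + S(4))*√(K + 23) = √(2 - 9*4)*√(27 + 23) = √(2 - 36)*√50 = √(-34)*(5*√2) = (I*√34)*(5*√2) = 10*I*√17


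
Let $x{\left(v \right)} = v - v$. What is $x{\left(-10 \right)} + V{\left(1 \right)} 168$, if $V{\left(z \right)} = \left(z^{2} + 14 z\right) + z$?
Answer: $2688$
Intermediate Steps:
$x{\left(v \right)} = 0$
$V{\left(z \right)} = z^{2} + 15 z$
$x{\left(-10 \right)} + V{\left(1 \right)} 168 = 0 + 1 \left(15 + 1\right) 168 = 0 + 1 \cdot 16 \cdot 168 = 0 + 16 \cdot 168 = 0 + 2688 = 2688$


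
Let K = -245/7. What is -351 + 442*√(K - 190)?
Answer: -351 + 6630*I ≈ -351.0 + 6630.0*I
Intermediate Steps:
K = -35 (K = -245*⅐ = -35)
-351 + 442*√(K - 190) = -351 + 442*√(-35 - 190) = -351 + 442*√(-225) = -351 + 442*(15*I) = -351 + 6630*I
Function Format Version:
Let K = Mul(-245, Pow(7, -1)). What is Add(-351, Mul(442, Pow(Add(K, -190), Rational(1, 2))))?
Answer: Add(-351, Mul(6630, I)) ≈ Add(-351.00, Mul(6630.0, I))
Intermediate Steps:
K = -35 (K = Mul(-245, Rational(1, 7)) = -35)
Add(-351, Mul(442, Pow(Add(K, -190), Rational(1, 2)))) = Add(-351, Mul(442, Pow(Add(-35, -190), Rational(1, 2)))) = Add(-351, Mul(442, Pow(-225, Rational(1, 2)))) = Add(-351, Mul(442, Mul(15, I))) = Add(-351, Mul(6630, I))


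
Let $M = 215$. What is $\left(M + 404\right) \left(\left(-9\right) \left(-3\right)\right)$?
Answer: $16713$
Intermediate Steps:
$\left(M + 404\right) \left(\left(-9\right) \left(-3\right)\right) = \left(215 + 404\right) \left(\left(-9\right) \left(-3\right)\right) = 619 \cdot 27 = 16713$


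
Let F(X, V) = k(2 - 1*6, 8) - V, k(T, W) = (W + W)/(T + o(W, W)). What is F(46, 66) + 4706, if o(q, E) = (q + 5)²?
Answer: 765616/165 ≈ 4640.1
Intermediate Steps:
o(q, E) = (5 + q)²
k(T, W) = 2*W/(T + (5 + W)²) (k(T, W) = (W + W)/(T + (5 + W)²) = (2*W)/(T + (5 + W)²) = 2*W/(T + (5 + W)²))
F(X, V) = 16/165 - V (F(X, V) = 2*8/((2 - 1*6) + (5 + 8)²) - V = 2*8/((2 - 6) + 13²) - V = 2*8/(-4 + 169) - V = 2*8/165 - V = 2*8*(1/165) - V = 16/165 - V)
F(46, 66) + 4706 = (16/165 - 1*66) + 4706 = (16/165 - 66) + 4706 = -10874/165 + 4706 = 765616/165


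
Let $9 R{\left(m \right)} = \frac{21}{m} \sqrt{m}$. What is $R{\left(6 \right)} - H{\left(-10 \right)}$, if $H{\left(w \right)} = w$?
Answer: $10 + \frac{7 \sqrt{6}}{18} \approx 10.953$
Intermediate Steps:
$R{\left(m \right)} = \frac{7}{3 \sqrt{m}}$ ($R{\left(m \right)} = \frac{\frac{21}{m} \sqrt{m}}{9} = \frac{21 \frac{1}{\sqrt{m}}}{9} = \frac{7}{3 \sqrt{m}}$)
$R{\left(6 \right)} - H{\left(-10 \right)} = \frac{7}{3 \sqrt{6}} - -10 = \frac{7 \frac{\sqrt{6}}{6}}{3} + 10 = \frac{7 \sqrt{6}}{18} + 10 = 10 + \frac{7 \sqrt{6}}{18}$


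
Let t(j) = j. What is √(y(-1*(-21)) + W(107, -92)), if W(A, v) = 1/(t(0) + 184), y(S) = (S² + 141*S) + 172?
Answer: √30250382/92 ≈ 59.783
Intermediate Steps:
y(S) = 172 + S² + 141*S
W(A, v) = 1/184 (W(A, v) = 1/(0 + 184) = 1/184)
√(y(-1*(-21)) + W(107, -92)) = √((172 + (-1*(-21))² + 141*(-1*(-21))) + 1/184) = √((172 + 21² + 141*21) + 1/184) = √((172 + 441 + 2961) + 1/184) = √(3574 + 1/184) = √(657617/184) = √30250382/92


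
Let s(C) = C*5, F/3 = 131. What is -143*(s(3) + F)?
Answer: -58344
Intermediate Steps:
F = 393 (F = 3*131 = 393)
s(C) = 5*C
-143*(s(3) + F) = -143*(5*3 + 393) = -143*(15 + 393) = -143*408 = -58344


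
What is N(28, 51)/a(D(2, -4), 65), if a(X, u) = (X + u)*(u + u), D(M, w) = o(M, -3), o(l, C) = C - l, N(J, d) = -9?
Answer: -3/2600 ≈ -0.0011538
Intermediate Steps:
D(M, w) = -3 - M
a(X, u) = 2*u*(X + u) (a(X, u) = (X + u)*(2*u) = 2*u*(X + u))
N(28, 51)/a(D(2, -4), 65) = -9*1/(130*((-3 - 1*2) + 65)) = -9*1/(130*((-3 - 2) + 65)) = -9*1/(130*(-5 + 65)) = -9/(2*65*60) = -9/7800 = -9*1/7800 = -3/2600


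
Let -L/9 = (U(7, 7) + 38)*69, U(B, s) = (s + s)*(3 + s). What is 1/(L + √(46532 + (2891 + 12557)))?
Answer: -18423/2036431244 - √15495/6109293732 ≈ -9.0671e-6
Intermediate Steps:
U(B, s) = 2*s*(3 + s) (U(B, s) = (2*s)*(3 + s) = 2*s*(3 + s))
L = -110538 (L = -9*(2*7*(3 + 7) + 38)*69 = -9*(2*7*10 + 38)*69 = -9*(140 + 38)*69 = -1602*69 = -9*12282 = -110538)
1/(L + √(46532 + (2891 + 12557))) = 1/(-110538 + √(46532 + (2891 + 12557))) = 1/(-110538 + √(46532 + 15448)) = 1/(-110538 + √61980) = 1/(-110538 + 2*√15495)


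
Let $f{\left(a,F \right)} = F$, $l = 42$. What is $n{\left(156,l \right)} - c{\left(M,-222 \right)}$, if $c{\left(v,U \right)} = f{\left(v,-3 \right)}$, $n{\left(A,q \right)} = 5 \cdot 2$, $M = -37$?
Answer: $13$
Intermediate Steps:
$n{\left(A,q \right)} = 10$
$c{\left(v,U \right)} = -3$
$n{\left(156,l \right)} - c{\left(M,-222 \right)} = 10 - -3 = 10 + 3 = 13$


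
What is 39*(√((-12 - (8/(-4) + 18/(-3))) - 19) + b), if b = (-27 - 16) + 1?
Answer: -1638 + 39*I*√23 ≈ -1638.0 + 187.04*I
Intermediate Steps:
b = -42 (b = -43 + 1 = -42)
39*(√((-12 - (8/(-4) + 18/(-3))) - 19) + b) = 39*(√((-12 - (8/(-4) + 18/(-3))) - 19) - 42) = 39*(√((-12 - (8*(-¼) + 18*(-⅓))) - 19) - 42) = 39*(√((-12 - (-2 - 6)) - 19) - 42) = 39*(√((-12 - 1*(-8)) - 19) - 42) = 39*(√((-12 + 8) - 19) - 42) = 39*(√(-4 - 19) - 42) = 39*(√(-23) - 42) = 39*(I*√23 - 42) = 39*(-42 + I*√23) = -1638 + 39*I*√23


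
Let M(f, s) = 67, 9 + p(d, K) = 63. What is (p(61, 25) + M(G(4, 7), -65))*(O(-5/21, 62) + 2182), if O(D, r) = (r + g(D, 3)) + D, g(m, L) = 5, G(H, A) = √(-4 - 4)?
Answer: 5714104/21 ≈ 2.7210e+5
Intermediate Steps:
G(H, A) = 2*I*√2 (G(H, A) = √(-8) = 2*I*√2)
p(d, K) = 54 (p(d, K) = -9 + 63 = 54)
O(D, r) = 5 + D + r (O(D, r) = (r + 5) + D = (5 + r) + D = 5 + D + r)
(p(61, 25) + M(G(4, 7), -65))*(O(-5/21, 62) + 2182) = (54 + 67)*((5 - 5/21 + 62) + 2182) = 121*((5 - 5*1/21 + 62) + 2182) = 121*((5 - 5/21 + 62) + 2182) = 121*(1402/21 + 2182) = 121*(47224/21) = 5714104/21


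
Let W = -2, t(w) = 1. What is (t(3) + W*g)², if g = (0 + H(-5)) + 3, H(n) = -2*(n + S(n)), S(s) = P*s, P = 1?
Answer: 2025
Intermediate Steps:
S(s) = s (S(s) = 1*s = s)
H(n) = -4*n (H(n) = -2*(n + n) = -4*n)
g = 23 (g = (0 - 4*(-5)) + 3 = (0 + 20) + 3 = 20 + 3 = 23)
(t(3) + W*g)² = (1 - 2*23)² = (1 - 46)² = (-45)² = 2025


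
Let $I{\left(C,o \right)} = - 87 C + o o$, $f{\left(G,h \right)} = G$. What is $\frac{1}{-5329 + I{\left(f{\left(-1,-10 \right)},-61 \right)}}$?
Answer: $- \frac{1}{1521} \approx -0.00065746$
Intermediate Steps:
$I{\left(C,o \right)} = o^{2} - 87 C$ ($I{\left(C,o \right)} = - 87 C + o^{2} = o^{2} - 87 C$)
$\frac{1}{-5329 + I{\left(f{\left(-1,-10 \right)},-61 \right)}} = \frac{1}{-5329 - \left(-87 - \left(-61\right)^{2}\right)} = \frac{1}{-5329 + \left(3721 + 87\right)} = \frac{1}{-5329 + 3808} = \frac{1}{-1521} = - \frac{1}{1521}$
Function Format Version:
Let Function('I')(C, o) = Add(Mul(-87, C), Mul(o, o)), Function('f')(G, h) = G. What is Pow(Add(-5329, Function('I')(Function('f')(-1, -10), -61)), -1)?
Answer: Rational(-1, 1521) ≈ -0.00065746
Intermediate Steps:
Function('I')(C, o) = Add(Pow(o, 2), Mul(-87, C)) (Function('I')(C, o) = Add(Mul(-87, C), Pow(o, 2)) = Add(Pow(o, 2), Mul(-87, C)))
Pow(Add(-5329, Function('I')(Function('f')(-1, -10), -61)), -1) = Pow(Add(-5329, Add(Pow(-61, 2), Mul(-87, -1))), -1) = Pow(Add(-5329, Add(3721, 87)), -1) = Pow(Add(-5329, 3808), -1) = Pow(-1521, -1) = Rational(-1, 1521)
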